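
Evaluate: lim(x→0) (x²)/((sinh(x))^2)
This is a 0/0 indeterminate form.

Apply L'Hôpital's rule: differentiate numerator and denominator separately.
  f(x) = x^2   ⇒   f'(x) = 2·x
  g(x) = sinh(x)^2   ⇒   g'(x) = 2·sinh(x)·cosh(x)
  lim(x→0) f'(x)/g'(x) = lim(x→0) (2·x)/(2·sinh(x)·cosh(x))
  = 1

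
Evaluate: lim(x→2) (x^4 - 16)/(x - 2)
This is a standard limit.

Factor or rationalize the expression:
  lim(x→2) (x^4 - 16)/(x - 2) = 32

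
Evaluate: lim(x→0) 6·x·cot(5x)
This is a 0·∞ indeterminate form.

Rewrite 0·∞ as a quotient (0/0 or ∞/∞ form), then apply L'Hôpital's rule:
  lim(x→0) 6·x·cot(5x) = 6/5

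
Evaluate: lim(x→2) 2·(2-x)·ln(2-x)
This is a 0·∞ indeterminate form.

Rewrite 0·∞ as a quotient (0/0 or ∞/∞ form), then apply L'Hôpital's rule:
  lim(x→2) 2·(2-x)·ln(2-x) = 0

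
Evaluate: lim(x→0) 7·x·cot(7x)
This is a 0·∞ indeterminate form.

Rewrite 0·∞ as a quotient (0/0 or ∞/∞ form), then apply L'Hôpital's rule:
  lim(x→0) 7·x·cot(7x) = 1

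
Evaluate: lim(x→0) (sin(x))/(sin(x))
This is a 0/0 indeterminate form.

Apply L'Hôpital's rule: differentiate numerator and denominator separately.
  f(x) = sin(x)   ⇒   f'(x) = cos(x)
  g(x) = sin(x)   ⇒   g'(x) = cos(x)
  lim(x→0) f'(x)/g'(x) = lim(x→0) (cos(x))/(cos(x))
  = 1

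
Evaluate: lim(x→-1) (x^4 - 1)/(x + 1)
This is a standard limit.

Factor or rationalize the expression:
  lim(x→-1) (x^4 - 1)/(x + 1) = -4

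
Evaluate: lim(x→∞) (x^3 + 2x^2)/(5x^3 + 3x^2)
This is an ∞/∞ indeterminate form.

Apply L'Hôpital's rule: differentiate numerator and denominator separately.
  f(x) = x^3 + 2·x^2   ⇒   f'(x) = 3·x^2 + 4·x
  g(x) = 5·x^3 + 3·x^2   ⇒   g'(x) = 15·x^2 + 6·x
  lim(x→∞) f'(x)/g'(x) = lim(x→∞) (3·x^2 + 4·x)/(15·x^2 + 6·x)
  = 1/5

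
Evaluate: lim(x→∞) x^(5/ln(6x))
This is an exponential indeterminate form.

For exponential indeterminate forms, take the natural log:
  Let L = lim(x→∞) x^(5/ln(6x))
  Then ln(L) = lim(x→∞) [exponent × ln(base)]
  Evaluate using L'Hôpital or standard limits, then exponentiate.
  L = e^(5)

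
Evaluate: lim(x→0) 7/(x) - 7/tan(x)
This is an ∞-∞ indeterminate form.

Combine fractions or rationalize to convert ∞-∞ to 0/0 form:
  lim(x→0) 7/(x) - 7/tan(x) = 0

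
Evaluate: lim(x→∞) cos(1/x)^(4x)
This is an exponential indeterminate form.

For exponential indeterminate forms, take the natural log:
  Let L = lim(x→∞) cos(1/x)^(4x)
  Then ln(L) = lim(x→∞) [exponent × ln(base)]
  Evaluate using L'Hôpital or standard limits, then exponentiate.
  L = 1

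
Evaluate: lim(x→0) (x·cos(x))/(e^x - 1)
This is a 0/0 indeterminate form.

Apply L'Hôpital's rule: differentiate numerator and denominator separately.
  f(x) = x·cos(x)   ⇒   f'(x) = -x·sin(x) + cos(x)
  g(x) = e^(x) - 1   ⇒   g'(x) = e^(x)
  lim(x→0) f'(x)/g'(x) = lim(x→0) (-x·sin(x) + cos(x))/(e^(x))
  = 1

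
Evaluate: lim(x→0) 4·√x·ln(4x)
This is a 0·∞ indeterminate form.

Rewrite 0·∞ as a quotient (0/0 or ∞/∞ form), then apply L'Hôpital's rule:
  lim(x→0) 4·√x·ln(4x) = 0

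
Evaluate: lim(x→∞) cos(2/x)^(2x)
This is an exponential indeterminate form.

For exponential indeterminate forms, take the natural log:
  Let L = lim(x→∞) cos(2/x)^(2x)
  Then ln(L) = lim(x→∞) [exponent × ln(base)]
  Evaluate using L'Hôpital or standard limits, then exponentiate.
  L = 1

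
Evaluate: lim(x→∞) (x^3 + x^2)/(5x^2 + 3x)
This is an ∞/∞ indeterminate form.

Apply L'Hôpital's rule: differentiate numerator and denominator separately.
  f(x) = x^3 + x^2   ⇒   f'(x) = 3·x^2 + 2·x
  g(x) = 5·x^2 + 3·x   ⇒   g'(x) = 10·x + 3
  lim(x→∞) f'(x)/g'(x) = lim(x→∞) (3·x^2 + 2·x)/(10·x + 3)
  = ∞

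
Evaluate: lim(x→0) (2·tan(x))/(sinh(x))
This is a 0/0 indeterminate form.

Apply L'Hôpital's rule: differentiate numerator and denominator separately.
  f(x) = 2·tan(x)   ⇒   f'(x) = 2·tan(x)^2 + 2
  g(x) = sinh(x)   ⇒   g'(x) = cosh(x)
  lim(x→0) f'(x)/g'(x) = lim(x→0) (2·tan(x)^2 + 2)/(cosh(x))
  = 2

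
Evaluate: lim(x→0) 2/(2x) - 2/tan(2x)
This is an ∞-∞ indeterminate form.

Combine fractions or rationalize to convert ∞-∞ to 0/0 form:
  lim(x→0) 2/(2x) - 2/tan(2x) = 0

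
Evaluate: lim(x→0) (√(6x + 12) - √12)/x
This is a standard limit.

Factor or rationalize the expression:
  lim(x→0) (√(6x + 12) - √12)/x = sqrt(3)/2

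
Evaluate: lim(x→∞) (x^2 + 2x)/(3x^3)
This is an ∞/∞ indeterminate form.

Apply L'Hôpital's rule: differentiate numerator and denominator separately.
  f(x) = x^2 + 2·x   ⇒   f'(x) = 2·x + 2
  g(x) = 3·x^3   ⇒   g'(x) = 9·x^2
  lim(x→∞) f'(x)/g'(x) = lim(x→∞) (2·x + 2)/(9·x^2)
  = 0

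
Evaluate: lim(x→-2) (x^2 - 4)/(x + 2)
This is a standard limit.

Factor or rationalize the expression:
  lim(x→-2) (x^2 - 4)/(x + 2) = -4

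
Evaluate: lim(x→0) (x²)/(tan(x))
This is a 0/0 indeterminate form.

Apply L'Hôpital's rule: differentiate numerator and denominator separately.
  f(x) = x^2   ⇒   f'(x) = 2·x
  g(x) = tan(x)   ⇒   g'(x) = tan(x)^2 + 1
  lim(x→0) f'(x)/g'(x) = lim(x→0) (2·x)/(tan(x)^2 + 1)
  = 0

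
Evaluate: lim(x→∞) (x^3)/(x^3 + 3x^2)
This is an ∞/∞ indeterminate form.

Apply L'Hôpital's rule: differentiate numerator and denominator separately.
  f(x) = x^3   ⇒   f'(x) = 3·x^2
  g(x) = x^3 + 3·x^2   ⇒   g'(x) = 3·x^2 + 6·x
  lim(x→∞) f'(x)/g'(x) = lim(x→∞) (3·x^2)/(3·x^2 + 6·x)
  = 1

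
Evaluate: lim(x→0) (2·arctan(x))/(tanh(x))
This is a 0/0 indeterminate form.

Apply L'Hôpital's rule: differentiate numerator and denominator separately.
  f(x) = 2·atan(x)   ⇒   f'(x) = 2/(x^2 + 1)
  g(x) = tanh(x)   ⇒   g'(x) = 1 - tanh(x)^2
  lim(x→0) f'(x)/g'(x) = lim(x→0) (2/(x^2 + 1))/(1 - tanh(x)^2)
  = 2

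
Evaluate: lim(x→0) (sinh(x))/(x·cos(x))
This is a 0/0 indeterminate form.

Apply L'Hôpital's rule: differentiate numerator and denominator separately.
  f(x) = sinh(x)   ⇒   f'(x) = cosh(x)
  g(x) = x·cos(x)   ⇒   g'(x) = -x·sin(x) + cos(x)
  lim(x→0) f'(x)/g'(x) = lim(x→0) (cosh(x))/(-x·sin(x) + cos(x))
  = 1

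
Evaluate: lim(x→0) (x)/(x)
This is a 0/0 indeterminate form.

Apply L'Hôpital's rule: differentiate numerator and denominator separately.
  f(x) = x   ⇒   f'(x) = 1
  g(x) = x   ⇒   g'(x) = 1
  lim(x→0) f'(x)/g'(x) = lim(x→0) (1)/(1)
  = 1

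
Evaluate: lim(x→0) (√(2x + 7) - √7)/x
This is a standard limit.

Factor or rationalize the expression:
  lim(x→0) (√(2x + 7) - √7)/x = sqrt(7)/7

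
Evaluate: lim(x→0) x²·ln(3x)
This is a 0·∞ indeterminate form.

Rewrite 0·∞ as a quotient (0/0 or ∞/∞ form), then apply L'Hôpital's rule:
  lim(x→0) x²·ln(3x) = 0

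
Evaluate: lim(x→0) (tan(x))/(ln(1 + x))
This is a 0/0 indeterminate form.

Apply L'Hôpital's rule: differentiate numerator and denominator separately.
  f(x) = tan(x)   ⇒   f'(x) = tan(x)^2 + 1
  g(x) = ln(x + 1)   ⇒   g'(x) = 1/(x + 1)
  lim(x→0) f'(x)/g'(x) = lim(x→0) (tan(x)^2 + 1)/(1/(x + 1))
  = 1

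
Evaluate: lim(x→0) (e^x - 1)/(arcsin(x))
This is a 0/0 indeterminate form.

Apply L'Hôpital's rule: differentiate numerator and denominator separately.
  f(x) = e^(x) - 1   ⇒   f'(x) = e^(x)
  g(x) = asin(x)   ⇒   g'(x) = 1/sqrt(1 - x^2)
  lim(x→0) f'(x)/g'(x) = lim(x→0) (e^(x))/(1/sqrt(1 - x^2))
  = 1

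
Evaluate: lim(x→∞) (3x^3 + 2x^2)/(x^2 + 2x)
This is an ∞/∞ indeterminate form.

Apply L'Hôpital's rule: differentiate numerator and denominator separately.
  f(x) = 3·x^3 + 2·x^2   ⇒   f'(x) = 9·x^2 + 4·x
  g(x) = x^2 + 2·x   ⇒   g'(x) = 2·x + 2
  lim(x→∞) f'(x)/g'(x) = lim(x→∞) (9·x^2 + 4·x)/(2·x + 2)
  = ∞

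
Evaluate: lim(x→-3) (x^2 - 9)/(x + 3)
This is a standard limit.

Factor or rationalize the expression:
  lim(x→-3) (x^2 - 9)/(x + 3) = -6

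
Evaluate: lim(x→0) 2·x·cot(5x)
This is a 0·∞ indeterminate form.

Rewrite 0·∞ as a quotient (0/0 or ∞/∞ form), then apply L'Hôpital's rule:
  lim(x→0) 2·x·cot(5x) = 2/5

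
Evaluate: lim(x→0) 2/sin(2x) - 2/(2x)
This is an ∞-∞ indeterminate form.

Combine fractions or rationalize to convert ∞-∞ to 0/0 form:
  lim(x→0) 2/sin(2x) - 2/(2x) = 0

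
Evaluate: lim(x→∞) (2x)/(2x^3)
This is an ∞/∞ indeterminate form.

Apply L'Hôpital's rule: differentiate numerator and denominator separately.
  f(x) = 2·x   ⇒   f'(x) = 2
  g(x) = 2·x^3   ⇒   g'(x) = 6·x^2
  lim(x→∞) f'(x)/g'(x) = lim(x→∞) (2)/(6·x^2)
  = 0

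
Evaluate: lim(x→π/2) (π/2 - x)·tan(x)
This is a 0·∞ indeterminate form.

Rewrite 0·∞ as a quotient (0/0 or ∞/∞ form), then apply L'Hôpital's rule:
  lim(x→π/2) (π/2 - x)·tan(x) = 1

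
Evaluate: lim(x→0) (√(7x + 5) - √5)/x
This is a standard limit.

Factor or rationalize the expression:
  lim(x→0) (√(7x + 5) - √5)/x = 7·sqrt(5)/10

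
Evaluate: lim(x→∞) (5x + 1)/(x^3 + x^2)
This is an ∞/∞ indeterminate form.

Apply L'Hôpital's rule: differentiate numerator and denominator separately.
  f(x) = 5·x + 1   ⇒   f'(x) = 5
  g(x) = x^3 + x^2   ⇒   g'(x) = 3·x^2 + 2·x
  lim(x→∞) f'(x)/g'(x) = lim(x→∞) (5)/(3·x^2 + 2·x)
  = 0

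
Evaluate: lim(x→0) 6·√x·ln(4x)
This is a 0·∞ indeterminate form.

Rewrite 0·∞ as a quotient (0/0 or ∞/∞ form), then apply L'Hôpital's rule:
  lim(x→0) 6·√x·ln(4x) = 0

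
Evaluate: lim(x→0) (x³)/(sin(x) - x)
This is a 0/0 indeterminate form.

Apply L'Hôpital's rule: differentiate numerator and denominator separately.
  f(x) = x^3   ⇒   f'(x) = 3·x^2
  g(x) = -x + sin(x)   ⇒   g'(x) = cos(x) - 1
  lim(x→0) f'(x)/g'(x) = lim(x→0) (3·x^2)/(cos(x) - 1)
  = -6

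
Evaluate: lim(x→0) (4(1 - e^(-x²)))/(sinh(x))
This is a 0/0 indeterminate form.

Apply L'Hôpital's rule: differentiate numerator and denominator separately.
  f(x) = 4 - 4·e^(-x^2)   ⇒   f'(x) = 8·x·e^(-x^2)
  g(x) = sinh(x)   ⇒   g'(x) = cosh(x)
  lim(x→0) f'(x)/g'(x) = lim(x→0) (8·x·e^(-x^2))/(cosh(x))
  = 0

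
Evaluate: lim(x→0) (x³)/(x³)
This is a 0/0 indeterminate form.

Apply L'Hôpital's rule: differentiate numerator and denominator separately.
  f(x) = x^3   ⇒   f'(x) = 3·x^2
  g(x) = x^3   ⇒   g'(x) = 3·x^2
  lim(x→0) f'(x)/g'(x) = lim(x→0) (3·x^2)/(3·x^2)
  = 1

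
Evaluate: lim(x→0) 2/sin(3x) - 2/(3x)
This is an ∞-∞ indeterminate form.

Combine fractions or rationalize to convert ∞-∞ to 0/0 form:
  lim(x→0) 2/sin(3x) - 2/(3x) = 0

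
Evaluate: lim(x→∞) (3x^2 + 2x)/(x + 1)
This is an ∞/∞ indeterminate form.

Apply L'Hôpital's rule: differentiate numerator and denominator separately.
  f(x) = 3·x^2 + 2·x   ⇒   f'(x) = 6·x + 2
  g(x) = x + 1   ⇒   g'(x) = 1
  lim(x→∞) f'(x)/g'(x) = lim(x→∞) (6·x + 2)/(1)
  = ∞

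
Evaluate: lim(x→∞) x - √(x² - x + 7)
This is an ∞-∞ indeterminate form.

Combine fractions or rationalize to convert ∞-∞ to 0/0 form:
  lim(x→∞) x - √(x² - x + 7) = 1/2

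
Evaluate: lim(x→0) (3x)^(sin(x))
This is an exponential indeterminate form.

For exponential indeterminate forms, take the natural log:
  Let L = lim(x→0) (3x)^(sin(x))
  Then ln(L) = lim(x→0) [exponent × ln(base)]
  Evaluate using L'Hôpital or standard limits, then exponentiate.
  L = 1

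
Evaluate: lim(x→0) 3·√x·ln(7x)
This is a 0·∞ indeterminate form.

Rewrite 0·∞ as a quotient (0/0 or ∞/∞ form), then apply L'Hôpital's rule:
  lim(x→0) 3·√x·ln(7x) = 0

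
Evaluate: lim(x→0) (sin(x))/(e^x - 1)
This is a 0/0 indeterminate form.

Apply L'Hôpital's rule: differentiate numerator and denominator separately.
  f(x) = sin(x)   ⇒   f'(x) = cos(x)
  g(x) = e^(x) - 1   ⇒   g'(x) = e^(x)
  lim(x→0) f'(x)/g'(x) = lim(x→0) (cos(x))/(e^(x))
  = 1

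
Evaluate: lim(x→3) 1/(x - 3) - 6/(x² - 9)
This is an ∞-∞ indeterminate form.

Combine fractions or rationalize to convert ∞-∞ to 0/0 form:
  lim(x→3) 1/(x - 3) - 6/(x² - 9) = 1/6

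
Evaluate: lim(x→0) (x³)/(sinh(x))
This is a 0/0 indeterminate form.

Apply L'Hôpital's rule: differentiate numerator and denominator separately.
  f(x) = x^3   ⇒   f'(x) = 3·x^2
  g(x) = sinh(x)   ⇒   g'(x) = cosh(x)
  lim(x→0) f'(x)/g'(x) = lim(x→0) (3·x^2)/(cosh(x))
  = 0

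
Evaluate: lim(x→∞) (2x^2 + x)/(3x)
This is an ∞/∞ indeterminate form.

Apply L'Hôpital's rule: differentiate numerator and denominator separately.
  f(x) = 2·x^2 + x   ⇒   f'(x) = 4·x + 1
  g(x) = 3·x   ⇒   g'(x) = 3
  lim(x→∞) f'(x)/g'(x) = lim(x→∞) (4·x + 1)/(3)
  = ∞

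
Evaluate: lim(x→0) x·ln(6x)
This is a 0·∞ indeterminate form.

Rewrite 0·∞ as a quotient (0/0 or ∞/∞ form), then apply L'Hôpital's rule:
  lim(x→0) x·ln(6x) = 0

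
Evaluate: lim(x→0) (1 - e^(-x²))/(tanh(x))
This is a 0/0 indeterminate form.

Apply L'Hôpital's rule: differentiate numerator and denominator separately.
  f(x) = 1 - e^(-x^2)   ⇒   f'(x) = 2·x·e^(-x^2)
  g(x) = tanh(x)   ⇒   g'(x) = 1 - tanh(x)^2
  lim(x→0) f'(x)/g'(x) = lim(x→0) (2·x·e^(-x^2))/(1 - tanh(x)^2)
  = 0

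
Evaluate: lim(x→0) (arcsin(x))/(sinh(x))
This is a 0/0 indeterminate form.

Apply L'Hôpital's rule: differentiate numerator and denominator separately.
  f(x) = asin(x)   ⇒   f'(x) = 1/sqrt(1 - x^2)
  g(x) = sinh(x)   ⇒   g'(x) = cosh(x)
  lim(x→0) f'(x)/g'(x) = lim(x→0) (1/sqrt(1 - x^2))/(cosh(x))
  = 1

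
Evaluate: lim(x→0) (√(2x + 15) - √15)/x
This is a standard limit.

Factor or rationalize the expression:
  lim(x→0) (√(2x + 15) - √15)/x = sqrt(15)/15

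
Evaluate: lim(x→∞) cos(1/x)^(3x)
This is an exponential indeterminate form.

For exponential indeterminate forms, take the natural log:
  Let L = lim(x→∞) cos(1/x)^(3x)
  Then ln(L) = lim(x→∞) [exponent × ln(base)]
  Evaluate using L'Hôpital or standard limits, then exponentiate.
  L = 1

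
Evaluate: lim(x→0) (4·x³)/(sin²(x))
This is a 0/0 indeterminate form.

Apply L'Hôpital's rule: differentiate numerator and denominator separately.
  f(x) = 4·x^3   ⇒   f'(x) = 12·x^2
  g(x) = sin(x)^2   ⇒   g'(x) = 2·sin(x)·cos(x)
  lim(x→0) f'(x)/g'(x) = lim(x→0) (12·x^2)/(2·sin(x)·cos(x))
  = 0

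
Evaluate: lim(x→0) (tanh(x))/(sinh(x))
This is a 0/0 indeterminate form.

Apply L'Hôpital's rule: differentiate numerator and denominator separately.
  f(x) = tanh(x)   ⇒   f'(x) = 1 - tanh(x)^2
  g(x) = sinh(x)   ⇒   g'(x) = cosh(x)
  lim(x→0) f'(x)/g'(x) = lim(x→0) (1 - tanh(x)^2)/(cosh(x))
  = 1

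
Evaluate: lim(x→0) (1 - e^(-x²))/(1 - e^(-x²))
This is a 0/0 indeterminate form.

Apply L'Hôpital's rule: differentiate numerator and denominator separately.
  f(x) = 1 - e^(-x^2)   ⇒   f'(x) = 2·x·e^(-x^2)
  g(x) = 1 - e^(-x^2)   ⇒   g'(x) = 2·x·e^(-x^2)
  lim(x→0) f'(x)/g'(x) = lim(x→0) (2·x·e^(-x^2))/(2·x·e^(-x^2))
  = 1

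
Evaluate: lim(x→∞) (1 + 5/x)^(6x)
This is an exponential indeterminate form.

For exponential indeterminate forms, take the natural log:
  Let L = lim(x→∞) (1 + 5/x)^(6x)
  Then ln(L) = lim(x→∞) [exponent × ln(base)]
  Evaluate using L'Hôpital or standard limits, then exponentiate.
  L = e^(30)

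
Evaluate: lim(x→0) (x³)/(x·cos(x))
This is a 0/0 indeterminate form.

Apply L'Hôpital's rule: differentiate numerator and denominator separately.
  f(x) = x^3   ⇒   f'(x) = 3·x^2
  g(x) = x·cos(x)   ⇒   g'(x) = -x·sin(x) + cos(x)
  lim(x→0) f'(x)/g'(x) = lim(x→0) (3·x^2)/(-x·sin(x) + cos(x))
  = 0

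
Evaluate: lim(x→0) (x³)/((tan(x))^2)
This is a 0/0 indeterminate form.

Apply L'Hôpital's rule: differentiate numerator and denominator separately.
  f(x) = x^3   ⇒   f'(x) = 3·x^2
  g(x) = tan(x)^2   ⇒   g'(x) = (2·tan(x)^2 + 2)·tan(x)
  lim(x→0) f'(x)/g'(x) = lim(x→0) (3·x^2)/((2·tan(x)^2 + 2)·tan(x))
  = 0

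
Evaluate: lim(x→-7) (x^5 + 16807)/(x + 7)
This is a standard limit.

Factor or rationalize the expression:
  lim(x→-7) (x^5 + 16807)/(x + 7) = 12005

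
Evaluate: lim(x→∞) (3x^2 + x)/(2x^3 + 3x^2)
This is an ∞/∞ indeterminate form.

Apply L'Hôpital's rule: differentiate numerator and denominator separately.
  f(x) = 3·x^2 + x   ⇒   f'(x) = 6·x + 1
  g(x) = 2·x^3 + 3·x^2   ⇒   g'(x) = 6·x^2 + 6·x
  lim(x→∞) f'(x)/g'(x) = lim(x→∞) (6·x + 1)/(6·x^2 + 6·x)
  = 0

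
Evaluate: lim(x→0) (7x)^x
This is an exponential indeterminate form.

For exponential indeterminate forms, take the natural log:
  Let L = lim(x→0) (7x)^x
  Then ln(L) = lim(x→0) [exponent × ln(base)]
  Evaluate using L'Hôpital or standard limits, then exponentiate.
  L = 1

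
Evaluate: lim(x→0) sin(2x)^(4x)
This is an exponential indeterminate form.

For exponential indeterminate forms, take the natural log:
  Let L = lim(x→0) sin(2x)^(4x)
  Then ln(L) = lim(x→0) [exponent × ln(base)]
  Evaluate using L'Hôpital or standard limits, then exponentiate.
  L = 1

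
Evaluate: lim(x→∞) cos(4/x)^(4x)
This is an exponential indeterminate form.

For exponential indeterminate forms, take the natural log:
  Let L = lim(x→∞) cos(4/x)^(4x)
  Then ln(L) = lim(x→∞) [exponent × ln(base)]
  Evaluate using L'Hôpital or standard limits, then exponentiate.
  L = 1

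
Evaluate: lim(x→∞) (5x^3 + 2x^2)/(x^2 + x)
This is an ∞/∞ indeterminate form.

Apply L'Hôpital's rule: differentiate numerator and denominator separately.
  f(x) = 5·x^3 + 2·x^2   ⇒   f'(x) = 15·x^2 + 4·x
  g(x) = x^2 + x   ⇒   g'(x) = 2·x + 1
  lim(x→∞) f'(x)/g'(x) = lim(x→∞) (15·x^2 + 4·x)/(2·x + 1)
  = ∞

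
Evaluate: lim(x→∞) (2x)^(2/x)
This is an exponential indeterminate form.

For exponential indeterminate forms, take the natural log:
  Let L = lim(x→∞) (2x)^(2/x)
  Then ln(L) = lim(x→∞) [exponent × ln(base)]
  Evaluate using L'Hôpital or standard limits, then exponentiate.
  L = 1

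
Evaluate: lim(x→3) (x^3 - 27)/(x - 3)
This is a standard limit.

Factor or rationalize the expression:
  lim(x→3) (x^3 - 27)/(x - 3) = 27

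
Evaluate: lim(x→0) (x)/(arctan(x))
This is a 0/0 indeterminate form.

Apply L'Hôpital's rule: differentiate numerator and denominator separately.
  f(x) = x   ⇒   f'(x) = 1
  g(x) = atan(x)   ⇒   g'(x) = 1/(x^2 + 1)
  lim(x→0) f'(x)/g'(x) = lim(x→0) (1)/(1/(x^2 + 1))
  = 1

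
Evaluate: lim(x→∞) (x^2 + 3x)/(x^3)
This is an ∞/∞ indeterminate form.

Apply L'Hôpital's rule: differentiate numerator and denominator separately.
  f(x) = x^2 + 3·x   ⇒   f'(x) = 2·x + 3
  g(x) = x^3   ⇒   g'(x) = 3·x^2
  lim(x→∞) f'(x)/g'(x) = lim(x→∞) (2·x + 3)/(3·x^2)
  = 0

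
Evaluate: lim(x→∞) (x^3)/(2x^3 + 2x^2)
This is an ∞/∞ indeterminate form.

Apply L'Hôpital's rule: differentiate numerator and denominator separately.
  f(x) = x^3   ⇒   f'(x) = 3·x^2
  g(x) = 2·x^3 + 2·x^2   ⇒   g'(x) = 6·x^2 + 4·x
  lim(x→∞) f'(x)/g'(x) = lim(x→∞) (3·x^2)/(6·x^2 + 4·x)
  = 1/2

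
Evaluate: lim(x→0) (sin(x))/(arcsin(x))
This is a 0/0 indeterminate form.

Apply L'Hôpital's rule: differentiate numerator and denominator separately.
  f(x) = sin(x)   ⇒   f'(x) = cos(x)
  g(x) = asin(x)   ⇒   g'(x) = 1/sqrt(1 - x^2)
  lim(x→0) f'(x)/g'(x) = lim(x→0) (cos(x))/(1/sqrt(1 - x^2))
  = 1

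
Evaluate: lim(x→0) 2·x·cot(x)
This is a 0·∞ indeterminate form.

Rewrite 0·∞ as a quotient (0/0 or ∞/∞ form), then apply L'Hôpital's rule:
  lim(x→0) 2·x·cot(x) = 2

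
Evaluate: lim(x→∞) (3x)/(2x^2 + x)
This is an ∞/∞ indeterminate form.

Apply L'Hôpital's rule: differentiate numerator and denominator separately.
  f(x) = 3·x   ⇒   f'(x) = 3
  g(x) = 2·x^2 + x   ⇒   g'(x) = 4·x + 1
  lim(x→∞) f'(x)/g'(x) = lim(x→∞) (3)/(4·x + 1)
  = 0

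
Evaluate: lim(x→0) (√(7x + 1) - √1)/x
This is a standard limit.

Factor or rationalize the expression:
  lim(x→0) (√(7x + 1) - √1)/x = 7/2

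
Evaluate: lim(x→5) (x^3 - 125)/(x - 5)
This is a standard limit.

Factor or rationalize the expression:
  lim(x→5) (x^3 - 125)/(x - 5) = 75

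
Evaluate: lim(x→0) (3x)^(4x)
This is an exponential indeterminate form.

For exponential indeterminate forms, take the natural log:
  Let L = lim(x→0) (3x)^(4x)
  Then ln(L) = lim(x→0) [exponent × ln(base)]
  Evaluate using L'Hôpital or standard limits, then exponentiate.
  L = 1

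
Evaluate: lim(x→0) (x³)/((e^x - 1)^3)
This is a 0/0 indeterminate form.

Apply L'Hôpital's rule: differentiate numerator and denominator separately.
  f(x) = x^3   ⇒   f'(x) = 3·x^2
  g(x) = (e^(x) - 1)^3   ⇒   g'(x) = 3·(e^(x) - 1)^2·e^(x)
  lim(x→0) f'(x)/g'(x) = lim(x→0) (3·x^2)/(3·(e^(x) - 1)^2·e^(x))
  = 1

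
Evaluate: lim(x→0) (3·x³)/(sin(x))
This is a 0/0 indeterminate form.

Apply L'Hôpital's rule: differentiate numerator and denominator separately.
  f(x) = 3·x^3   ⇒   f'(x) = 9·x^2
  g(x) = sin(x)   ⇒   g'(x) = cos(x)
  lim(x→0) f'(x)/g'(x) = lim(x→0) (9·x^2)/(cos(x))
  = 0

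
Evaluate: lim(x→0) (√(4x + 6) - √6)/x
This is a standard limit.

Factor or rationalize the expression:
  lim(x→0) (√(4x + 6) - √6)/x = sqrt(6)/3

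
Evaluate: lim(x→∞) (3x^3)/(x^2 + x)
This is an ∞/∞ indeterminate form.

Apply L'Hôpital's rule: differentiate numerator and denominator separately.
  f(x) = 3·x^3   ⇒   f'(x) = 9·x^2
  g(x) = x^2 + x   ⇒   g'(x) = 2·x + 1
  lim(x→∞) f'(x)/g'(x) = lim(x→∞) (9·x^2)/(2·x + 1)
  = ∞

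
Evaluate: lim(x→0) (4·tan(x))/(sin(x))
This is a 0/0 indeterminate form.

Apply L'Hôpital's rule: differentiate numerator and denominator separately.
  f(x) = 4·tan(x)   ⇒   f'(x) = 4·tan(x)^2 + 4
  g(x) = sin(x)   ⇒   g'(x) = cos(x)
  lim(x→0) f'(x)/g'(x) = lim(x→0) (4·tan(x)^2 + 4)/(cos(x))
  = 4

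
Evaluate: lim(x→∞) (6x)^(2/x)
This is an exponential indeterminate form.

For exponential indeterminate forms, take the natural log:
  Let L = lim(x→∞) (6x)^(2/x)
  Then ln(L) = lim(x→∞) [exponent × ln(base)]
  Evaluate using L'Hôpital or standard limits, then exponentiate.
  L = 1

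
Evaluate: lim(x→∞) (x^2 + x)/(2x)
This is an ∞/∞ indeterminate form.

Apply L'Hôpital's rule: differentiate numerator and denominator separately.
  f(x) = x^2 + x   ⇒   f'(x) = 2·x + 1
  g(x) = 2·x   ⇒   g'(x) = 2
  lim(x→∞) f'(x)/g'(x) = lim(x→∞) (2·x + 1)/(2)
  = ∞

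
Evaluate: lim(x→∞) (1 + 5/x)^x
This is an exponential indeterminate form.

For exponential indeterminate forms, take the natural log:
  Let L = lim(x→∞) (1 + 5/x)^x
  Then ln(L) = lim(x→∞) [exponent × ln(base)]
  Evaluate using L'Hôpital or standard limits, then exponentiate.
  L = e^(5)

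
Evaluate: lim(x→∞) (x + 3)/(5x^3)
This is an ∞/∞ indeterminate form.

Apply L'Hôpital's rule: differentiate numerator and denominator separately.
  f(x) = x + 3   ⇒   f'(x) = 1
  g(x) = 5·x^3   ⇒   g'(x) = 15·x^2
  lim(x→∞) f'(x)/g'(x) = lim(x→∞) (1)/(15·x^2)
  = 0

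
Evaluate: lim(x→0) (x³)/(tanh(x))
This is a 0/0 indeterminate form.

Apply L'Hôpital's rule: differentiate numerator and denominator separately.
  f(x) = x^3   ⇒   f'(x) = 3·x^2
  g(x) = tanh(x)   ⇒   g'(x) = 1 - tanh(x)^2
  lim(x→0) f'(x)/g'(x) = lim(x→0) (3·x^2)/(1 - tanh(x)^2)
  = 0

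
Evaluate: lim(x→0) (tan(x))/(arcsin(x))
This is a 0/0 indeterminate form.

Apply L'Hôpital's rule: differentiate numerator and denominator separately.
  f(x) = tan(x)   ⇒   f'(x) = tan(x)^2 + 1
  g(x) = asin(x)   ⇒   g'(x) = 1/sqrt(1 - x^2)
  lim(x→0) f'(x)/g'(x) = lim(x→0) (tan(x)^2 + 1)/(1/sqrt(1 - x^2))
  = 1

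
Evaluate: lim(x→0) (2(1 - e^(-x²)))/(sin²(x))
This is a 0/0 indeterminate form.

Apply L'Hôpital's rule: differentiate numerator and denominator separately.
  f(x) = 2 - 2·e^(-x^2)   ⇒   f'(x) = 4·x·e^(-x^2)
  g(x) = sin(x)^2   ⇒   g'(x) = 2·sin(x)·cos(x)
  lim(x→0) f'(x)/g'(x) = lim(x→0) (4·x·e^(-x^2))/(2·sin(x)·cos(x))
  = 2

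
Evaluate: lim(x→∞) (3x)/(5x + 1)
This is an ∞/∞ indeterminate form.

Apply L'Hôpital's rule: differentiate numerator and denominator separately.
  f(x) = 3·x   ⇒   f'(x) = 3
  g(x) = 5·x + 1   ⇒   g'(x) = 5
  lim(x→∞) f'(x)/g'(x) = lim(x→∞) (3)/(5)
  = 3/5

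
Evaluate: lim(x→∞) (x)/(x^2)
This is an ∞/∞ indeterminate form.

Apply L'Hôpital's rule: differentiate numerator and denominator separately.
  f(x) = x   ⇒   f'(x) = 1
  g(x) = x^2   ⇒   g'(x) = 2·x
  lim(x→∞) f'(x)/g'(x) = lim(x→∞) (1)/(2·x)
  = 0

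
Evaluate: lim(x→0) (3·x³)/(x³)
This is a 0/0 indeterminate form.

Apply L'Hôpital's rule: differentiate numerator and denominator separately.
  f(x) = 3·x^3   ⇒   f'(x) = 9·x^2
  g(x) = x^3   ⇒   g'(x) = 3·x^2
  lim(x→0) f'(x)/g'(x) = lim(x→0) (9·x^2)/(3·x^2)
  = 3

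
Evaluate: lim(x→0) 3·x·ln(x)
This is a 0·∞ indeterminate form.

Rewrite 0·∞ as a quotient (0/0 or ∞/∞ form), then apply L'Hôpital's rule:
  lim(x→0) 3·x·ln(x) = 0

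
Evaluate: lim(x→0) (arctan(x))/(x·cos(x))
This is a 0/0 indeterminate form.

Apply L'Hôpital's rule: differentiate numerator and denominator separately.
  f(x) = atan(x)   ⇒   f'(x) = 1/(x^2 + 1)
  g(x) = x·cos(x)   ⇒   g'(x) = -x·sin(x) + cos(x)
  lim(x→0) f'(x)/g'(x) = lim(x→0) (1/(x^2 + 1))/(-x·sin(x) + cos(x))
  = 1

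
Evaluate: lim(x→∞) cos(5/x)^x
This is an exponential indeterminate form.

For exponential indeterminate forms, take the natural log:
  Let L = lim(x→∞) cos(5/x)^x
  Then ln(L) = lim(x→∞) [exponent × ln(base)]
  Evaluate using L'Hôpital or standard limits, then exponentiate.
  L = 1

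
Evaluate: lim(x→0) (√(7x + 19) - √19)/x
This is a standard limit.

Factor or rationalize the expression:
  lim(x→0) (√(7x + 19) - √19)/x = 7·sqrt(19)/38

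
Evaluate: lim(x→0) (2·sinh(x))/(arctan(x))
This is a 0/0 indeterminate form.

Apply L'Hôpital's rule: differentiate numerator and denominator separately.
  f(x) = 2·sinh(x)   ⇒   f'(x) = 2·cosh(x)
  g(x) = atan(x)   ⇒   g'(x) = 1/(x^2 + 1)
  lim(x→0) f'(x)/g'(x) = lim(x→0) (2·cosh(x))/(1/(x^2 + 1))
  = 2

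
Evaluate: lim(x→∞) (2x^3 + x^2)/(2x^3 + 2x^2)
This is an ∞/∞ indeterminate form.

Apply L'Hôpital's rule: differentiate numerator and denominator separately.
  f(x) = 2·x^3 + x^2   ⇒   f'(x) = 6·x^2 + 2·x
  g(x) = 2·x^3 + 2·x^2   ⇒   g'(x) = 6·x^2 + 4·x
  lim(x→∞) f'(x)/g'(x) = lim(x→∞) (6·x^2 + 2·x)/(6·x^2 + 4·x)
  = 1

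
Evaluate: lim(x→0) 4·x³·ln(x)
This is a 0·∞ indeterminate form.

Rewrite 0·∞ as a quotient (0/0 or ∞/∞ form), then apply L'Hôpital's rule:
  lim(x→0) 4·x³·ln(x) = 0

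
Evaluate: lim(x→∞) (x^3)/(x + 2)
This is an ∞/∞ indeterminate form.

Apply L'Hôpital's rule: differentiate numerator and denominator separately.
  f(x) = x^3   ⇒   f'(x) = 3·x^2
  g(x) = x + 2   ⇒   g'(x) = 1
  lim(x→∞) f'(x)/g'(x) = lim(x→∞) (3·x^2)/(1)
  = ∞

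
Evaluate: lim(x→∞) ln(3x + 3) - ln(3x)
This is an ∞-∞ indeterminate form.

Combine fractions or rationalize to convert ∞-∞ to 0/0 form:
  lim(x→∞) ln(3x + 3) - ln(3x) = 0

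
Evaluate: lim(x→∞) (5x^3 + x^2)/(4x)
This is an ∞/∞ indeterminate form.

Apply L'Hôpital's rule: differentiate numerator and denominator separately.
  f(x) = 5·x^3 + x^2   ⇒   f'(x) = 15·x^2 + 2·x
  g(x) = 4·x   ⇒   g'(x) = 4
  lim(x→∞) f'(x)/g'(x) = lim(x→∞) (15·x^2 + 2·x)/(4)
  = ∞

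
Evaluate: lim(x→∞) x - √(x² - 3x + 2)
This is an ∞-∞ indeterminate form.

Combine fractions or rationalize to convert ∞-∞ to 0/0 form:
  lim(x→∞) x - √(x² - 3x + 2) = 3/2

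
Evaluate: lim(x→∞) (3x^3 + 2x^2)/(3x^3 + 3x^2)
This is an ∞/∞ indeterminate form.

Apply L'Hôpital's rule: differentiate numerator and denominator separately.
  f(x) = 3·x^3 + 2·x^2   ⇒   f'(x) = 9·x^2 + 4·x
  g(x) = 3·x^3 + 3·x^2   ⇒   g'(x) = 9·x^2 + 6·x
  lim(x→∞) f'(x)/g'(x) = lim(x→∞) (9·x^2 + 4·x)/(9·x^2 + 6·x)
  = 1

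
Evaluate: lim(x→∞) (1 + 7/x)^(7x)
This is an exponential indeterminate form.

For exponential indeterminate forms, take the natural log:
  Let L = lim(x→∞) (1 + 7/x)^(7x)
  Then ln(L) = lim(x→∞) [exponent × ln(base)]
  Evaluate using L'Hôpital or standard limits, then exponentiate.
  L = e^(49)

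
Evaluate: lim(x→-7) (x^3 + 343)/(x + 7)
This is a standard limit.

Factor or rationalize the expression:
  lim(x→-7) (x^3 + 343)/(x + 7) = 147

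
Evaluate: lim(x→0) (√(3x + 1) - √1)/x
This is a standard limit.

Factor or rationalize the expression:
  lim(x→0) (√(3x + 1) - √1)/x = 3/2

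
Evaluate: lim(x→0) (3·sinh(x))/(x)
This is a 0/0 indeterminate form.

Apply L'Hôpital's rule: differentiate numerator and denominator separately.
  f(x) = 3·sinh(x)   ⇒   f'(x) = 3·cosh(x)
  g(x) = x   ⇒   g'(x) = 1
  lim(x→0) f'(x)/g'(x) = lim(x→0) (3·cosh(x))/(1)
  = 3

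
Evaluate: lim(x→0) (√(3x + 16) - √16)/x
This is a standard limit.

Factor or rationalize the expression:
  lim(x→0) (√(3x + 16) - √16)/x = 3/8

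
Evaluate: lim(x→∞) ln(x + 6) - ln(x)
This is an ∞-∞ indeterminate form.

Combine fractions or rationalize to convert ∞-∞ to 0/0 form:
  lim(x→∞) ln(x + 6) - ln(x) = 0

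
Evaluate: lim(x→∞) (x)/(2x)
This is an ∞/∞ indeterminate form.

Apply L'Hôpital's rule: differentiate numerator and denominator separately.
  f(x) = x   ⇒   f'(x) = 1
  g(x) = 2·x   ⇒   g'(x) = 2
  lim(x→∞) f'(x)/g'(x) = lim(x→∞) (1)/(2)
  = 1/2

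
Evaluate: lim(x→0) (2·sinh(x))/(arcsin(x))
This is a 0/0 indeterminate form.

Apply L'Hôpital's rule: differentiate numerator and denominator separately.
  f(x) = 2·sinh(x)   ⇒   f'(x) = 2·cosh(x)
  g(x) = asin(x)   ⇒   g'(x) = 1/sqrt(1 - x^2)
  lim(x→0) f'(x)/g'(x) = lim(x→0) (2·cosh(x))/(1/sqrt(1 - x^2))
  = 2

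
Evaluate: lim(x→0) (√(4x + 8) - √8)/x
This is a standard limit.

Factor or rationalize the expression:
  lim(x→0) (√(4x + 8) - √8)/x = sqrt(2)/2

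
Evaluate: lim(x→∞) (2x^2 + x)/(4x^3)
This is an ∞/∞ indeterminate form.

Apply L'Hôpital's rule: differentiate numerator and denominator separately.
  f(x) = 2·x^2 + x   ⇒   f'(x) = 4·x + 1
  g(x) = 4·x^3   ⇒   g'(x) = 12·x^2
  lim(x→∞) f'(x)/g'(x) = lim(x→∞) (4·x + 1)/(12·x^2)
  = 0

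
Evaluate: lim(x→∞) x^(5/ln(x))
This is an exponential indeterminate form.

For exponential indeterminate forms, take the natural log:
  Let L = lim(x→∞) x^(5/ln(x))
  Then ln(L) = lim(x→∞) [exponent × ln(base)]
  Evaluate using L'Hôpital or standard limits, then exponentiate.
  L = e^(5)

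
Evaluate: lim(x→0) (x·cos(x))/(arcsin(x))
This is a 0/0 indeterminate form.

Apply L'Hôpital's rule: differentiate numerator and denominator separately.
  f(x) = x·cos(x)   ⇒   f'(x) = -x·sin(x) + cos(x)
  g(x) = asin(x)   ⇒   g'(x) = 1/sqrt(1 - x^2)
  lim(x→0) f'(x)/g'(x) = lim(x→0) (-x·sin(x) + cos(x))/(1/sqrt(1 - x^2))
  = 1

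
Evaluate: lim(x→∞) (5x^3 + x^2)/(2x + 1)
This is an ∞/∞ indeterminate form.

Apply L'Hôpital's rule: differentiate numerator and denominator separately.
  f(x) = 5·x^3 + x^2   ⇒   f'(x) = 15·x^2 + 2·x
  g(x) = 2·x + 1   ⇒   g'(x) = 2
  lim(x→∞) f'(x)/g'(x) = lim(x→∞) (15·x^2 + 2·x)/(2)
  = ∞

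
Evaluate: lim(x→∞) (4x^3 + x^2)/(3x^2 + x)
This is an ∞/∞ indeterminate form.

Apply L'Hôpital's rule: differentiate numerator and denominator separately.
  f(x) = 4·x^3 + x^2   ⇒   f'(x) = 12·x^2 + 2·x
  g(x) = 3·x^2 + x   ⇒   g'(x) = 6·x + 1
  lim(x→∞) f'(x)/g'(x) = lim(x→∞) (12·x^2 + 2·x)/(6·x + 1)
  = ∞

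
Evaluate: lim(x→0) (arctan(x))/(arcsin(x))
This is a 0/0 indeterminate form.

Apply L'Hôpital's rule: differentiate numerator and denominator separately.
  f(x) = atan(x)   ⇒   f'(x) = 1/(x^2 + 1)
  g(x) = asin(x)   ⇒   g'(x) = 1/sqrt(1 - x^2)
  lim(x→0) f'(x)/g'(x) = lim(x→0) (1/(x^2 + 1))/(1/sqrt(1 - x^2))
  = 1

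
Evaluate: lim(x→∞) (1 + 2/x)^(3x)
This is an exponential indeterminate form.

For exponential indeterminate forms, take the natural log:
  Let L = lim(x→∞) (1 + 2/x)^(3x)
  Then ln(L) = lim(x→∞) [exponent × ln(base)]
  Evaluate using L'Hôpital or standard limits, then exponentiate.
  L = e^(6)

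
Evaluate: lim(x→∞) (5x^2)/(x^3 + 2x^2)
This is an ∞/∞ indeterminate form.

Apply L'Hôpital's rule: differentiate numerator and denominator separately.
  f(x) = 5·x^2   ⇒   f'(x) = 10·x
  g(x) = x^3 + 2·x^2   ⇒   g'(x) = 3·x^2 + 4·x
  lim(x→∞) f'(x)/g'(x) = lim(x→∞) (10·x)/(3·x^2 + 4·x)
  = 0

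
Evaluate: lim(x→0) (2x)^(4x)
This is an exponential indeterminate form.

For exponential indeterminate forms, take the natural log:
  Let L = lim(x→0) (2x)^(4x)
  Then ln(L) = lim(x→0) [exponent × ln(base)]
  Evaluate using L'Hôpital or standard limits, then exponentiate.
  L = 1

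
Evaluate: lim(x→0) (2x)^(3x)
This is an exponential indeterminate form.

For exponential indeterminate forms, take the natural log:
  Let L = lim(x→0) (2x)^(3x)
  Then ln(L) = lim(x→0) [exponent × ln(base)]
  Evaluate using L'Hôpital or standard limits, then exponentiate.
  L = 1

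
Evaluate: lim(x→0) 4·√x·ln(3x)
This is a 0·∞ indeterminate form.

Rewrite 0·∞ as a quotient (0/0 or ∞/∞ form), then apply L'Hôpital's rule:
  lim(x→0) 4·√x·ln(3x) = 0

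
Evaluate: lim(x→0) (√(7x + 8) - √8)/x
This is a standard limit.

Factor or rationalize the expression:
  lim(x→0) (√(7x + 8) - √8)/x = 7·sqrt(2)/8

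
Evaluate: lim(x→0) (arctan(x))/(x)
This is a 0/0 indeterminate form.

Apply L'Hôpital's rule: differentiate numerator and denominator separately.
  f(x) = atan(x)   ⇒   f'(x) = 1/(x^2 + 1)
  g(x) = x   ⇒   g'(x) = 1
  lim(x→0) f'(x)/g'(x) = lim(x→0) (1/(x^2 + 1))/(1)
  = 1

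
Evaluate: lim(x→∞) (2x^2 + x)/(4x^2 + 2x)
This is an ∞/∞ indeterminate form.

Apply L'Hôpital's rule: differentiate numerator and denominator separately.
  f(x) = 2·x^2 + x   ⇒   f'(x) = 4·x + 1
  g(x) = 4·x^2 + 2·x   ⇒   g'(x) = 8·x + 2
  lim(x→∞) f'(x)/g'(x) = lim(x→∞) (4·x + 1)/(8·x + 2)
  = 1/2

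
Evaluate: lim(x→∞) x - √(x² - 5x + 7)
This is an ∞-∞ indeterminate form.

Combine fractions or rationalize to convert ∞-∞ to 0/0 form:
  lim(x→∞) x - √(x² - 5x + 7) = 5/2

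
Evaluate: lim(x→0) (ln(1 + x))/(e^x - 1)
This is a 0/0 indeterminate form.

Apply L'Hôpital's rule: differentiate numerator and denominator separately.
  f(x) = ln(x + 1)   ⇒   f'(x) = 1/(x + 1)
  g(x) = e^(x) - 1   ⇒   g'(x) = e^(x)
  lim(x→0) f'(x)/g'(x) = lim(x→0) (1/(x + 1))/(e^(x))
  = 1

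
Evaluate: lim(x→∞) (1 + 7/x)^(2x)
This is an exponential indeterminate form.

For exponential indeterminate forms, take the natural log:
  Let L = lim(x→∞) (1 + 7/x)^(2x)
  Then ln(L) = lim(x→∞) [exponent × ln(base)]
  Evaluate using L'Hôpital or standard limits, then exponentiate.
  L = e^(14)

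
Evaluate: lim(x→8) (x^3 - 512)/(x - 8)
This is a standard limit.

Factor or rationalize the expression:
  lim(x→8) (x^3 - 512)/(x - 8) = 192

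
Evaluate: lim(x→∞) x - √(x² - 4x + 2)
This is an ∞-∞ indeterminate form.

Combine fractions or rationalize to convert ∞-∞ to 0/0 form:
  lim(x→∞) x - √(x² - 4x + 2) = 2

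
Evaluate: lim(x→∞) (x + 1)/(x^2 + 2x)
This is an ∞/∞ indeterminate form.

Apply L'Hôpital's rule: differentiate numerator and denominator separately.
  f(x) = x + 1   ⇒   f'(x) = 1
  g(x) = x^2 + 2·x   ⇒   g'(x) = 2·x + 2
  lim(x→∞) f'(x)/g'(x) = lim(x→∞) (1)/(2·x + 2)
  = 0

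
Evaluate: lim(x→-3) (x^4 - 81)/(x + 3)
This is a standard limit.

Factor or rationalize the expression:
  lim(x→-3) (x^4 - 81)/(x + 3) = -108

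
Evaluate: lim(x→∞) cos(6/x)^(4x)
This is an exponential indeterminate form.

For exponential indeterminate forms, take the natural log:
  Let L = lim(x→∞) cos(6/x)^(4x)
  Then ln(L) = lim(x→∞) [exponent × ln(base)]
  Evaluate using L'Hôpital or standard limits, then exponentiate.
  L = 1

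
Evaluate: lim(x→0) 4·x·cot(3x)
This is a 0·∞ indeterminate form.

Rewrite 0·∞ as a quotient (0/0 or ∞/∞ form), then apply L'Hôpital's rule:
  lim(x→0) 4·x·cot(3x) = 4/3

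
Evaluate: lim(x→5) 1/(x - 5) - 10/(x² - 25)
This is an ∞-∞ indeterminate form.

Combine fractions or rationalize to convert ∞-∞ to 0/0 form:
  lim(x→5) 1/(x - 5) - 10/(x² - 25) = 1/10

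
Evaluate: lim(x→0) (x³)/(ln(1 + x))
This is a 0/0 indeterminate form.

Apply L'Hôpital's rule: differentiate numerator and denominator separately.
  f(x) = x^3   ⇒   f'(x) = 3·x^2
  g(x) = ln(x + 1)   ⇒   g'(x) = 1/(x + 1)
  lim(x→0) f'(x)/g'(x) = lim(x→0) (3·x^2)/(1/(x + 1))
  = 0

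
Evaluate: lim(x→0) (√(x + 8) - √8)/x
This is a standard limit.

Factor or rationalize the expression:
  lim(x→0) (√(x + 8) - √8)/x = sqrt(2)/8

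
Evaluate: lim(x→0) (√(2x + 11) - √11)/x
This is a standard limit.

Factor or rationalize the expression:
  lim(x→0) (√(2x + 11) - √11)/x = sqrt(11)/11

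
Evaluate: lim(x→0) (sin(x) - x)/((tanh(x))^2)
This is a 0/0 indeterminate form.

Apply L'Hôpital's rule: differentiate numerator and denominator separately.
  f(x) = -x + sin(x)   ⇒   f'(x) = cos(x) - 1
  g(x) = tanh(x)^2   ⇒   g'(x) = (2 - 2·tanh(x)^2)·tanh(x)
  lim(x→0) f'(x)/g'(x) = lim(x→0) (cos(x) - 1)/((2 - 2·tanh(x)^2)·tanh(x))
  = 0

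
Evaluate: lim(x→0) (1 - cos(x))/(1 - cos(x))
This is a 0/0 indeterminate form.

Apply L'Hôpital's rule: differentiate numerator and denominator separately.
  f(x) = 1 - cos(x)   ⇒   f'(x) = sin(x)
  g(x) = 1 - cos(x)   ⇒   g'(x) = sin(x)
  lim(x→0) f'(x)/g'(x) = lim(x→0) (sin(x))/(sin(x))
  = 1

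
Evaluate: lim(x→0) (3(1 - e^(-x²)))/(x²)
This is a 0/0 indeterminate form.

Apply L'Hôpital's rule: differentiate numerator and denominator separately.
  f(x) = 3 - 3·e^(-x^2)   ⇒   f'(x) = 6·x·e^(-x^2)
  g(x) = x^2   ⇒   g'(x) = 2·x
  lim(x→0) f'(x)/g'(x) = lim(x→0) (6·x·e^(-x^2))/(2·x)
  = 3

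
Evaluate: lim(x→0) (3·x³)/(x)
This is a 0/0 indeterminate form.

Apply L'Hôpital's rule: differentiate numerator and denominator separately.
  f(x) = 3·x^3   ⇒   f'(x) = 9·x^2
  g(x) = x   ⇒   g'(x) = 1
  lim(x→0) f'(x)/g'(x) = lim(x→0) (9·x^2)/(1)
  = 0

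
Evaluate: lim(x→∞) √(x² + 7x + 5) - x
This is an ∞-∞ indeterminate form.

Combine fractions or rationalize to convert ∞-∞ to 0/0 form:
  lim(x→∞) √(x² + 7x + 5) - x = 7/2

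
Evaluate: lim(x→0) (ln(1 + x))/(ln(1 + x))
This is a 0/0 indeterminate form.

Apply L'Hôpital's rule: differentiate numerator and denominator separately.
  f(x) = ln(x + 1)   ⇒   f'(x) = 1/(x + 1)
  g(x) = ln(x + 1)   ⇒   g'(x) = 1/(x + 1)
  lim(x→0) f'(x)/g'(x) = lim(x→0) (1/(x + 1))/(1/(x + 1))
  = 1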